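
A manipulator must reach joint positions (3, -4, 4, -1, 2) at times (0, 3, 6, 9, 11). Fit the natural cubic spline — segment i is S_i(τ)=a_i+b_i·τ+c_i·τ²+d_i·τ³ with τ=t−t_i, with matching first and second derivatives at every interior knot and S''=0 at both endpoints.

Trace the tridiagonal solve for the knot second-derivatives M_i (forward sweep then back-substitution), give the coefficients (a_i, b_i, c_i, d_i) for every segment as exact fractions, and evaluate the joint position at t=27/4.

Δ: Δ0=-7/3, Δ1=8/3, Δ2=-5/3, Δ3=3/2
row 1: diag=12, rhs=30; c'=1/4, d'=5/2
row 2: denom=12−3·1/4=45/4; d'=(-26−3·5/2)/(45/4)=-134/45
row 3: denom=10−3·4/15=46/5; d'=(19−3·-134/45)/(46/5)=419/138
back: M3=419/138
back: M2=-134/45−4/15·419/138=-784/207
back: M1=5/2−1/4·-784/207=1427/414
M: M0=0, M1=1427/414, M2=-784/207, M3=419/138, M4=0
seg 0: a=3, c=M0/2=0, d=(M1−M0)/(6·3)=1427/7452, b=Δ0−h0·(2M0+M1)/6=-3359/828
seg 1: a=-4, c=M1/2=1427/828, d=(M2−M1)/(6·3)=-2995/7452, b=Δ1−h1·(2M1+M2)/6=461/414
seg 2: a=4, c=M2/2=-392/207, d=(M3−M2)/(6·3)=2825/7452, b=Δ2−h2·(2M2+M3)/6=499/828
seg 3: a=-1, c=M3/2=419/276, d=(M4−M3)/(6·2)=-419/1656, b=Δ3−h3·(2M3+M4)/6=-217/414
t_q=27/4 → seg 2, τ=3/4; S=4+499/828·τ+-392/207·τ²+2825/7452·τ³=20883/5888

  seg 0: a=3 b=-3359/828 c=0 d=1427/7452
  seg 1: a=-4 b=461/414 c=1427/828 d=-2995/7452
  seg 2: a=4 b=499/828 c=-392/207 d=2825/7452
  seg 3: a=-1 b=-217/414 c=419/276 d=-419/1656
S(27/4) = 20883/5888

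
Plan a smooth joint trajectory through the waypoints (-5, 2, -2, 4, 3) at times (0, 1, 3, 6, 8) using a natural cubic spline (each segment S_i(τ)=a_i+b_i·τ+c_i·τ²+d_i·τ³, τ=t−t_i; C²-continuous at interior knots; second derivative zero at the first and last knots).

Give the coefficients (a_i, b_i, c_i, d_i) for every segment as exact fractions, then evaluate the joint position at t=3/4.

Δ: Δ0=7, Δ1=-2, Δ2=2, Δ3=-1/2
row 1: diag=6, rhs=-54; c'=1/3, d'=-9
row 2: denom=10−2·1/3=28/3; d'=(24−2·-9)/(28/3)=9/2
row 3: denom=10−3·9/28=253/28; d'=(-15−3·9/2)/(253/28)=-798/253
back: M3=-798/253
back: M2=9/2−9/28·-798/253=1395/253
back: M1=-9−1/3·1395/253=-2742/253
M: M0=0, M1=-2742/253, M2=1395/253, M3=-798/253, M4=0
seg 0: a=-5, c=M0/2=0, d=(M1−M0)/(6·1)=-457/253, b=Δ0−h0·(2M0+M1)/6=2228/253
seg 1: a=2, c=M1/2=-1371/253, d=(M2−M1)/(6·2)=1379/1012, b=Δ1−h1·(2M1+M2)/6=857/253
seg 2: a=-2, c=M2/2=1395/506, d=(M3−M2)/(6·3)=-731/1518, b=Δ2−h2·(2M2+M3)/6=-490/253
seg 3: a=4, c=M3/2=-399/253, d=(M4−M3)/(6·2)=133/506, b=Δ3−h3·(2M3+M4)/6=811/506
t_q=3/4 → seg 0, τ=3/4; S=-5+2228/253·τ+0·τ²+-457/253·τ³=13645/16192

  seg 0: a=-5 b=2228/253 c=0 d=-457/253
  seg 1: a=2 b=857/253 c=-1371/253 d=1379/1012
  seg 2: a=-2 b=-490/253 c=1395/506 d=-731/1518
  seg 3: a=4 b=811/506 c=-399/253 d=133/506
S(3/4) = 13645/16192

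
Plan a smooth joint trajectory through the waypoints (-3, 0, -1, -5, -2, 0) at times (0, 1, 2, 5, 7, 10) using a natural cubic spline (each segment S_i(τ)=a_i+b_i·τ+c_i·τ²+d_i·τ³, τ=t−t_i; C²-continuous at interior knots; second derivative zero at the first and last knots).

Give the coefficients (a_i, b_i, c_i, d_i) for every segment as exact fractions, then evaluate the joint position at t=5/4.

Δ: Δ0=3, Δ1=-1, Δ2=-4/3, Δ3=3/2, Δ4=2/3
row 1: diag=4, rhs=-24; c'=1/4, d'=-6
row 2: denom=8−1·1/4=31/4; d'=(-2−1·-6)/(31/4)=16/31
row 3: denom=10−3·12/31=274/31; d'=(17−3·16/31)/(274/31)=479/274
row 4: denom=10−2·31/137=1308/137; d'=(-5−2·479/274)/(1308/137)=-97/109
back: M4=-97/109
back: M3=479/274−31/137·-97/109=425/218
back: M2=16/31−12/31·425/218=-26/109
back: M1=-6−1/4·-26/109=-1295/218
M: M0=0, M1=-1295/218, M2=-26/109, M3=425/218, M4=-97/109, M5=0
seg 0: a=-3, c=M0/2=0, d=(M1−M0)/(6·1)=-1295/1308, b=Δ0−h0·(2M0+M1)/6=5219/1308
seg 1: a=0, c=M1/2=-1295/436, d=(M2−M1)/(6·1)=1243/1308, b=Δ1−h1·(2M1+M2)/6=667/654
seg 2: a=-1, c=M2/2=-13/109, d=(M3−M2)/(6·3)=53/436, b=Δ2−h2·(2M2+M3)/6=-2707/1308
seg 3: a=-5, c=M3/2=425/436, d=(M4−M3)/(6·2)=-619/2616, b=Δ3−h3·(2M3+M4)/6=325/654
seg 4: a=-2, c=M4/2=-97/218, d=(M5−M4)/(6·3)=97/1962, b=Δ4−h4·(2M4+M5)/6=509/327
t_q=5/4 → seg 1, τ=1/4; S=0+667/654·τ+-1295/436·τ²+1243/1308·τ³=2349/27904

  seg 0: a=-3 b=5219/1308 c=0 d=-1295/1308
  seg 1: a=0 b=667/654 c=-1295/436 d=1243/1308
  seg 2: a=-1 b=-2707/1308 c=-13/109 d=53/436
  seg 3: a=-5 b=325/654 c=425/436 d=-619/2616
  seg 4: a=-2 b=509/327 c=-97/218 d=97/1962
S(5/4) = 2349/27904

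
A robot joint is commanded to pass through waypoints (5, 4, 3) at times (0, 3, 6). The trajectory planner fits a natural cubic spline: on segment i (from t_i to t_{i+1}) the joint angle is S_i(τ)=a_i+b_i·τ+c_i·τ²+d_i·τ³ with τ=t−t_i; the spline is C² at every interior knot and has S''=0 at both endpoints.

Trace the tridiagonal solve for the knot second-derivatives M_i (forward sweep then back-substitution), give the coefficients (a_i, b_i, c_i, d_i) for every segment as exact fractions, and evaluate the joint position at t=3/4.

  seg 0: a=5 b=-1/3 c=0 d=0
  seg 1: a=4 b=-1/3 c=0 d=0
S(3/4) = 19/4

Δ: Δ0=-1/3, Δ1=-1/3
row 1: diag=12, rhs=0; c'=1/4, d'=0
back: M1=0
M: M0=0, M1=0, M2=0
seg 0: a=5, c=M0/2=0, d=(M1−M0)/(6·3)=0, b=Δ0−h0·(2M0+M1)/6=-1/3
seg 1: a=4, c=M1/2=0, d=(M2−M1)/(6·3)=0, b=Δ1−h1·(2M1+M2)/6=-1/3
t_q=3/4 → seg 0, τ=3/4; S=5+-1/3·τ+0·τ²+0·τ³=19/4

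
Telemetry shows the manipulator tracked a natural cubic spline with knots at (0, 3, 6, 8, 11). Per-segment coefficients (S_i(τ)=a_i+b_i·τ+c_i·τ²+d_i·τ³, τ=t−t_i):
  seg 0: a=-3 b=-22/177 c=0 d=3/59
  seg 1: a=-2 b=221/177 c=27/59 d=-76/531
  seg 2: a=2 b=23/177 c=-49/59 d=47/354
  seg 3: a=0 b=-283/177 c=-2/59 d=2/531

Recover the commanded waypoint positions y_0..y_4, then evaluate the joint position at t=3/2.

y_0 = S_0(0) = a_0 = -3
y_1 = S_1(0) = a_1 = -2
y_2 = S_2(0) = a_2 = 2
y_3 = S_3(0) = a_3 = 0
y_4 = S_3(3) = -5
t_q=3/2 is in segment 0 (τ=3/2); S_0(τ)=-1423/472

y_0=-3 y_1=-2 y_2=2 y_3=0 y_4=-5
S(3/2) = -1423/472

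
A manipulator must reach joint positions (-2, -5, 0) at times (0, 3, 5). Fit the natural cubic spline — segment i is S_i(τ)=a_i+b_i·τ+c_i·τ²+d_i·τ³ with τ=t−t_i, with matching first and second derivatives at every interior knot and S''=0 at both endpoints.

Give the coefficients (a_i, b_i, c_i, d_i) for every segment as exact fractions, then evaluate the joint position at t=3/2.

  seg 0: a=-2 b=-41/20 c=0 d=7/60
  seg 1: a=-5 b=11/10 c=21/20 d=-7/40
S(3/2) = -749/160

Δ: Δ0=-1, Δ1=5/2
row 1: diag=10, rhs=21; c'=1/5, d'=21/10
back: M1=21/10
M: M0=0, M1=21/10, M2=0
seg 0: a=-2, c=M0/2=0, d=(M1−M0)/(6·3)=7/60, b=Δ0−h0·(2M0+M1)/6=-41/20
seg 1: a=-5, c=M1/2=21/20, d=(M2−M1)/(6·2)=-7/40, b=Δ1−h1·(2M1+M2)/6=11/10
t_q=3/2 → seg 0, τ=3/2; S=-2+-41/20·τ+0·τ²+7/60·τ³=-749/160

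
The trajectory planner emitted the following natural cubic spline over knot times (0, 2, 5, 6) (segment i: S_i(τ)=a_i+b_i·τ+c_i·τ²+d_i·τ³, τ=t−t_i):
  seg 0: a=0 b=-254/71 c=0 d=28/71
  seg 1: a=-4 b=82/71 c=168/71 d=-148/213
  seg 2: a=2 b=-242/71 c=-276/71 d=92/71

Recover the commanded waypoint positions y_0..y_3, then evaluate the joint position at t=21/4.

y_0 = S_0(0) = a_0 = 0
y_1 = S_1(0) = a_1 = -4
y_2 = S_2(0) = a_2 = 2
y_3 = S_2(1) = -4
t_q=21/4 is in segment 2 (τ=1/4); S_2(τ)=1051/1136

y_0=0 y_1=-4 y_2=2 y_3=-4
S(21/4) = 1051/1136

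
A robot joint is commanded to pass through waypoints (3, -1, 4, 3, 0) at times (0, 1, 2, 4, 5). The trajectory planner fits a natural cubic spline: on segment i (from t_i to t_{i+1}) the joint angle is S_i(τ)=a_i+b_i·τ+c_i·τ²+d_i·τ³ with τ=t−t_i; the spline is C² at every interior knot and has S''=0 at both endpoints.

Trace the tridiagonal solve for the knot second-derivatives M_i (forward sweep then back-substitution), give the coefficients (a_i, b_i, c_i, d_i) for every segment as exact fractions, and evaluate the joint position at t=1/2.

Δ: Δ0=-4, Δ1=5, Δ2=-1/2, Δ3=-3
row 1: diag=4, rhs=54; c'=1/4, d'=27/2
row 2: denom=6−1·1/4=23/4; d'=(-33−1·27/2)/(23/4)=-186/23
row 3: denom=6−2·8/23=122/23; d'=(-15−2·-186/23)/(122/23)=27/122
back: M3=27/122
back: M2=-186/23−8/23·27/122=-498/61
back: M1=27/2−1/4·-498/61=948/61
M: M0=0, M1=948/61, M2=-498/61, M3=27/122, M4=0
seg 0: a=3, c=M0/2=0, d=(M1−M0)/(6·1)=158/61, b=Δ0−h0·(2M0+M1)/6=-402/61
seg 1: a=-1, c=M1/2=474/61, d=(M2−M1)/(6·1)=-241/61, b=Δ1−h1·(2M1+M2)/6=72/61
seg 2: a=4, c=M2/2=-249/61, d=(M3−M2)/(6·2)=341/488, b=Δ2−h2·(2M2+M3)/6=297/61
seg 3: a=3, c=M3/2=27/244, d=(M4−M3)/(6·1)=-9/244, b=Δ3−h3·(2M3+M4)/6=-375/122
t_q=1/2 → seg 0, τ=1/2; S=3+-402/61·τ+0·τ²+158/61·τ³=7/244

  seg 0: a=3 b=-402/61 c=0 d=158/61
  seg 1: a=-1 b=72/61 c=474/61 d=-241/61
  seg 2: a=4 b=297/61 c=-249/61 d=341/488
  seg 3: a=3 b=-375/122 c=27/244 d=-9/244
S(1/2) = 7/244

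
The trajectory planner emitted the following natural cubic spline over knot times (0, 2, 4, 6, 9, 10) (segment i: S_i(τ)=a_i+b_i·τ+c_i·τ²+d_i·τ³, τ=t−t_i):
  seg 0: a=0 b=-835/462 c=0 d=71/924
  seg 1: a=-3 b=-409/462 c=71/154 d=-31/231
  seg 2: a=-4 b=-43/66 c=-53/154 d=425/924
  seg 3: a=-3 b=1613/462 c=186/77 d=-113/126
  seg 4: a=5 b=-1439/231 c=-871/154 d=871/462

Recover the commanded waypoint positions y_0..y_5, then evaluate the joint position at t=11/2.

y_0 = S_0(0) = a_0 = 0
y_1 = S_1(0) = a_1 = -3
y_2 = S_2(0) = a_2 = -4
y_3 = S_3(0) = a_3 = -3
y_4 = S_4(0) = a_4 = 5
y_5 = S_4(1) = -5
t_q=11/2 is in segment 2 (τ=3/2); S_2(τ)=-10347/2464

y_0=0 y_1=-3 y_2=-4 y_3=-3 y_4=5 y_5=-5
S(11/2) = -10347/2464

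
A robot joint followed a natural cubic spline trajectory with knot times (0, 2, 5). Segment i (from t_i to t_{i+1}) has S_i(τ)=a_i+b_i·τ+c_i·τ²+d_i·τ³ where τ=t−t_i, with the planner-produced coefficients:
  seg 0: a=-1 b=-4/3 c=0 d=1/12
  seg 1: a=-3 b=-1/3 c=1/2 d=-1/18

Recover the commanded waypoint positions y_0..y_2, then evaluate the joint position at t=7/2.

y_0=-1 y_1=-3 y_2=-1
S(7/2) = -41/16

y_0 = S_0(0) = a_0 = -1
y_1 = S_1(0) = a_1 = -3
y_2 = S_1(3) = -1
t_q=7/2 is in segment 1 (τ=3/2); S_1(τ)=-41/16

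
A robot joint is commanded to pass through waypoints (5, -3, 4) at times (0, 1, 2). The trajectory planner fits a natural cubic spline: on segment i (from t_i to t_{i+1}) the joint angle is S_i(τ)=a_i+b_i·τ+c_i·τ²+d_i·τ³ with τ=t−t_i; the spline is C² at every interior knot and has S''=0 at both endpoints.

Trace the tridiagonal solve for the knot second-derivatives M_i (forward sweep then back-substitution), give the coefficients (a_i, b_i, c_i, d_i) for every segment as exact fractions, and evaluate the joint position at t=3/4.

Δ: Δ0=-8, Δ1=7
row 1: diag=4, rhs=90; c'=1/4, d'=45/2
back: M1=45/2
M: M0=0, M1=45/2, M2=0
seg 0: a=5, c=M0/2=0, d=(M1−M0)/(6·1)=15/4, b=Δ0−h0·(2M0+M1)/6=-47/4
seg 1: a=-3, c=M1/2=45/4, d=(M2−M1)/(6·1)=-15/4, b=Δ1−h1·(2M1+M2)/6=-1/2
t_q=3/4 → seg 0, τ=3/4; S=5+-47/4·τ+0·τ²+15/4·τ³=-571/256

  seg 0: a=5 b=-47/4 c=0 d=15/4
  seg 1: a=-3 b=-1/2 c=45/4 d=-15/4
S(3/4) = -571/256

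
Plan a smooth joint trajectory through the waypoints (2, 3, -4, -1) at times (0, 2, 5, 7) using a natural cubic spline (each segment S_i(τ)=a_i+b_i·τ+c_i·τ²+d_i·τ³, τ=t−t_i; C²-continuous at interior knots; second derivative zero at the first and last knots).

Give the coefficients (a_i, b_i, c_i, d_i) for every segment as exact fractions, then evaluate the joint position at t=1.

  seg 0: a=2 b=751/546 c=0 d=-239/1092
  seg 1: a=3 b=-683/546 c=-239/182 d=20/63
  seg 2: a=-4 b=-305/546 c=281/182 d=-281/1092
S(1) = 1149/364

Δ: Δ0=1/2, Δ1=-7/3, Δ2=3/2
row 1: diag=10, rhs=-17; c'=3/10, d'=-17/10
row 2: denom=10−3·3/10=91/10; d'=(23−3·-17/10)/(91/10)=281/91
back: M2=281/91
back: M1=-17/10−3/10·281/91=-239/91
M: M0=0, M1=-239/91, M2=281/91, M3=0
seg 0: a=2, c=M0/2=0, d=(M1−M0)/(6·2)=-239/1092, b=Δ0−h0·(2M0+M1)/6=751/546
seg 1: a=3, c=M1/2=-239/182, d=(M2−M1)/(6·3)=20/63, b=Δ1−h1·(2M1+M2)/6=-683/546
seg 2: a=-4, c=M2/2=281/182, d=(M3−M2)/(6·2)=-281/1092, b=Δ2−h2·(2M2+M3)/6=-305/546
t_q=1 → seg 0, τ=1; S=2+751/546·τ+0·τ²+-239/1092·τ³=1149/364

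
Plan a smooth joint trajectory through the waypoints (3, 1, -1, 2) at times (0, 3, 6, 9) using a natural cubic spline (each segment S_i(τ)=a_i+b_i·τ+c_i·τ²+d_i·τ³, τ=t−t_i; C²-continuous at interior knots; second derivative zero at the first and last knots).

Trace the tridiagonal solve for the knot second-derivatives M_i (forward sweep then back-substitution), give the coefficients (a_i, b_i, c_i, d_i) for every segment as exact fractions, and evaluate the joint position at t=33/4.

  seg 0: a=3 b=-5/9 c=0 d=-1/81
  seg 1: a=1 b=-8/9 c=-1/9 d=5/81
  seg 2: a=-1 b=1/9 c=4/9 d=-4/81
S(33/4) = 15/16

Δ: Δ0=-2/3, Δ1=-2/3, Δ2=1
row 1: diag=12, rhs=0; c'=1/4, d'=0
row 2: denom=12−3·1/4=45/4; d'=(10−3·0)/(45/4)=8/9
back: M2=8/9
back: M1=0−1/4·8/9=-2/9
M: M0=0, M1=-2/9, M2=8/9, M3=0
seg 0: a=3, c=M0/2=0, d=(M1−M0)/(6·3)=-1/81, b=Δ0−h0·(2M0+M1)/6=-5/9
seg 1: a=1, c=M1/2=-1/9, d=(M2−M1)/(6·3)=5/81, b=Δ1−h1·(2M1+M2)/6=-8/9
seg 2: a=-1, c=M2/2=4/9, d=(M3−M2)/(6·3)=-4/81, b=Δ2−h2·(2M2+M3)/6=1/9
t_q=33/4 → seg 2, τ=9/4; S=-1+1/9·τ+4/9·τ²+-4/81·τ³=15/16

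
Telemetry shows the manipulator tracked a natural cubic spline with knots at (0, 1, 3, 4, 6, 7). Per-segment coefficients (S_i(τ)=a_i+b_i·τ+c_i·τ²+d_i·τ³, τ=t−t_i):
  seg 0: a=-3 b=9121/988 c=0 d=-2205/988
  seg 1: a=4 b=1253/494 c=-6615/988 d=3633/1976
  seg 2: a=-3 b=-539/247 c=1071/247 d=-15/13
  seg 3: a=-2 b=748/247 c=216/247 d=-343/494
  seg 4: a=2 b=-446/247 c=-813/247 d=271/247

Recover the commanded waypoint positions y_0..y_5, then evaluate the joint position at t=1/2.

y_0 = S_0(0) = a_0 = -3
y_1 = S_1(0) = a_1 = 4
y_2 = S_2(0) = a_2 = -3
y_3 = S_3(0) = a_3 = -2
y_4 = S_4(0) = a_4 = 2
y_5 = S_4(1) = -2
t_q=1/2 is in segment 0 (τ=1/2); S_0(τ)=10567/7904

y_0=-3 y_1=4 y_2=-3 y_3=-2 y_4=2 y_5=-2
S(1/2) = 10567/7904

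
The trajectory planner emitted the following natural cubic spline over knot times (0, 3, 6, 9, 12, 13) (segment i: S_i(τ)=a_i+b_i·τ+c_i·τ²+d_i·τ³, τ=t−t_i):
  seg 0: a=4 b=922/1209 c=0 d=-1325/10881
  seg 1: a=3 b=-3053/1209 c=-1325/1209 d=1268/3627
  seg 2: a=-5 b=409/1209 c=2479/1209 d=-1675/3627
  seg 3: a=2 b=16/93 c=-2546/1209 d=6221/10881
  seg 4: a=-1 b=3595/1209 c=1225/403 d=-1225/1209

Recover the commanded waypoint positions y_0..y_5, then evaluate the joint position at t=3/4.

y_0=4 y_1=3 y_2=-5 y_3=2 y_4=-1 y_5=4
S(3/4) = 116595/25792

y_0 = S_0(0) = a_0 = 4
y_1 = S_1(0) = a_1 = 3
y_2 = S_2(0) = a_2 = -5
y_3 = S_3(0) = a_3 = 2
y_4 = S_4(0) = a_4 = -1
y_5 = S_4(1) = 4
t_q=3/4 is in segment 0 (τ=3/4); S_0(τ)=116595/25792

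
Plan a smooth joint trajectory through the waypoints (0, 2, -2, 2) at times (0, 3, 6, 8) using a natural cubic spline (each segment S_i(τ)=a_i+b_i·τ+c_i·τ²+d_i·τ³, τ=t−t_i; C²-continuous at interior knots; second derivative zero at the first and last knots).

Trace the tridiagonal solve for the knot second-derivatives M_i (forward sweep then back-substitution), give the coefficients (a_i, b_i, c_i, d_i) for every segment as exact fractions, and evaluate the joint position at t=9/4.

  seg 0: a=0 b=164/111 c=0 d=-10/111
  seg 1: a=2 b=-106/111 c=-30/37 d=76/333
  seg 2: a=-2 b=38/111 c=46/37 d=-23/111
S(9/4) = 2721/1184

Δ: Δ0=2/3, Δ1=-4/3, Δ2=2
row 1: diag=12, rhs=-12; c'=1/4, d'=-1
row 2: denom=10−3·1/4=37/4; d'=(20−3·-1)/(37/4)=92/37
back: M2=92/37
back: M1=-1−1/4·92/37=-60/37
M: M0=0, M1=-60/37, M2=92/37, M3=0
seg 0: a=0, c=M0/2=0, d=(M1−M0)/(6·3)=-10/111, b=Δ0−h0·(2M0+M1)/6=164/111
seg 1: a=2, c=M1/2=-30/37, d=(M2−M1)/(6·3)=76/333, b=Δ1−h1·(2M1+M2)/6=-106/111
seg 2: a=-2, c=M2/2=46/37, d=(M3−M2)/(6·2)=-23/111, b=Δ2−h2·(2M2+M3)/6=38/111
t_q=9/4 → seg 0, τ=9/4; S=0+164/111·τ+0·τ²+-10/111·τ³=2721/1184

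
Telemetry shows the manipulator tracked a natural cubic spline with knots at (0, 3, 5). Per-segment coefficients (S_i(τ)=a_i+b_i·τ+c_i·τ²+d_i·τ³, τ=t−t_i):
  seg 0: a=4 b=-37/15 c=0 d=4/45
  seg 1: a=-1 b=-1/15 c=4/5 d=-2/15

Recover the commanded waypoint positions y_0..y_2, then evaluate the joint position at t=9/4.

y_0 = S_0(0) = a_0 = 4
y_1 = S_1(0) = a_1 = -1
y_2 = S_1(2) = 1
t_q=9/4 is in segment 0 (τ=9/4); S_0(τ)=-43/80

y_0=4 y_1=-1 y_2=1
S(9/4) = -43/80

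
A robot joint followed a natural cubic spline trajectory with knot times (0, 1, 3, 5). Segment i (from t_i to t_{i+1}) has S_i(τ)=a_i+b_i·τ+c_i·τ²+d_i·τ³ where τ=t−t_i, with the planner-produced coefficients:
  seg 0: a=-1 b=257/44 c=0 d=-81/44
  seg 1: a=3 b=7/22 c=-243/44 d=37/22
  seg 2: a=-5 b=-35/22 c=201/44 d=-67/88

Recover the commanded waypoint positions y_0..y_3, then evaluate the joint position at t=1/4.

y_0=-1 y_1=3 y_2=-5 y_3=4
S(1/4) = 1215/2816

y_0 = S_0(0) = a_0 = -1
y_1 = S_1(0) = a_1 = 3
y_2 = S_2(0) = a_2 = -5
y_3 = S_2(2) = 4
t_q=1/4 is in segment 0 (τ=1/4); S_0(τ)=1215/2816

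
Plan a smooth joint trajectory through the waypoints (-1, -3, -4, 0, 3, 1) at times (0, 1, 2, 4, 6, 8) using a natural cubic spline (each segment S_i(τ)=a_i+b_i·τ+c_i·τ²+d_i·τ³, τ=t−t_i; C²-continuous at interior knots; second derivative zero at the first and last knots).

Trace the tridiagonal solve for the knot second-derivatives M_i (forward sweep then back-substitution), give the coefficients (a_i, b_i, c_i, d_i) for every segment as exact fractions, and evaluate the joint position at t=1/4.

  seg 0: a=-1 b=-1327/626 c=0 d=75/626
  seg 1: a=-3 b=-551/313 c=225/626 d=251/626
  seg 2: a=-4 b=101/626 c=489/313 d=-805/2504
  seg 3: a=0 b=799/313 c=-459/1252 d=-25/313
  seg 4: a=3 b=40/313 c=-1059/1252 d=353/2504
S(1/4) = -61221/40064

Δ: Δ0=-2, Δ1=-1, Δ2=2, Δ3=3/2, Δ4=-1
row 1: diag=4, rhs=6; c'=1/4, d'=3/2
row 2: denom=6−1·1/4=23/4; d'=(18−1·3/2)/(23/4)=66/23
row 3: denom=8−2·8/23=168/23; d'=(-3−2·66/23)/(168/23)=-67/56
row 4: denom=8−2·23/84=313/42; d'=(-15−2·-67/56)/(313/42)=-1059/626
back: M4=-1059/626
back: M3=-67/56−23/84·-1059/626=-459/626
back: M2=66/23−8/23·-459/626=978/313
back: M1=3/2−1/4·978/313=225/313
M: M0=0, M1=225/313, M2=978/313, M3=-459/626, M4=-1059/626, M5=0
seg 0: a=-1, c=M0/2=0, d=(M1−M0)/(6·1)=75/626, b=Δ0−h0·(2M0+M1)/6=-1327/626
seg 1: a=-3, c=M1/2=225/626, d=(M2−M1)/(6·1)=251/626, b=Δ1−h1·(2M1+M2)/6=-551/313
seg 2: a=-4, c=M2/2=489/313, d=(M3−M2)/(6·2)=-805/2504, b=Δ2−h2·(2M2+M3)/6=101/626
seg 3: a=0, c=M3/2=-459/1252, d=(M4−M3)/(6·2)=-25/313, b=Δ3−h3·(2M3+M4)/6=799/313
seg 4: a=3, c=M4/2=-1059/1252, d=(M5−M4)/(6·2)=353/2504, b=Δ4−h4·(2M4+M5)/6=40/313
t_q=1/4 → seg 0, τ=1/4; S=-1+-1327/626·τ+0·τ²+75/626·τ³=-61221/40064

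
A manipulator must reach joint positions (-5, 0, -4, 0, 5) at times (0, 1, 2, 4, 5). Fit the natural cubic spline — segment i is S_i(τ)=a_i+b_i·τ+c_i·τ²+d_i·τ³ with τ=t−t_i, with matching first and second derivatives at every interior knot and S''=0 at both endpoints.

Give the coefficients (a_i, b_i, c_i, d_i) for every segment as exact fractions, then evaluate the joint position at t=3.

  seg 0: a=-5 b=464/61 c=0 d=-159/61
  seg 1: a=0 b=-13/61 c=-477/61 d=246/61
  seg 2: a=-4 b=-229/61 c=261/61 d=-171/244
  seg 3: a=0 b=302/61 c=9/122 d=-3/122
S(3) = -1019/244

Δ: Δ0=5, Δ1=-4, Δ2=2, Δ3=5
row 1: diag=4, rhs=-54; c'=1/4, d'=-27/2
row 2: denom=6−1·1/4=23/4; d'=(36−1·-27/2)/(23/4)=198/23
row 3: denom=6−2·8/23=122/23; d'=(18−2·198/23)/(122/23)=9/61
back: M3=9/61
back: M2=198/23−8/23·9/61=522/61
back: M1=-27/2−1/4·522/61=-954/61
M: M0=0, M1=-954/61, M2=522/61, M3=9/61, M4=0
seg 0: a=-5, c=M0/2=0, d=(M1−M0)/(6·1)=-159/61, b=Δ0−h0·(2M0+M1)/6=464/61
seg 1: a=0, c=M1/2=-477/61, d=(M2−M1)/(6·1)=246/61, b=Δ1−h1·(2M1+M2)/6=-13/61
seg 2: a=-4, c=M2/2=261/61, d=(M3−M2)/(6·2)=-171/244, b=Δ2−h2·(2M2+M3)/6=-229/61
seg 3: a=0, c=M3/2=9/122, d=(M4−M3)/(6·1)=-3/122, b=Δ3−h3·(2M3+M4)/6=302/61
t_q=3 → seg 2, τ=1; S=-4+-229/61·τ+261/61·τ²+-171/244·τ³=-1019/244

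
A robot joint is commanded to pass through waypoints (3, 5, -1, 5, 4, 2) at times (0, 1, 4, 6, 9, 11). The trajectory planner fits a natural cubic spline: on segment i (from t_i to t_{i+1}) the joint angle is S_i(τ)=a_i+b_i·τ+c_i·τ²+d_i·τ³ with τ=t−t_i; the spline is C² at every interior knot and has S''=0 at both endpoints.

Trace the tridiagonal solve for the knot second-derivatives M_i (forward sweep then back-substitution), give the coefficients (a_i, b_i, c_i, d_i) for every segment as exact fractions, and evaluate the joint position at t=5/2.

  seg 0: a=3 b=17315/6141 c=0 d=-5033/6141
  seg 1: a=5 b=2216/6141 c=-5033/2047 d=30799/55269
  seg 2: a=-1 b=4019/6141 c=15700/6141 d=-4249/6141
  seg 3: a=5 b=5277/2047 c=-9794/6141 d=11504/55269
  seg 4: a=4 b=-2807/2047 c=570/2047 d=-95/2047
S(5/2) = 30949/16376

Δ: Δ0=2, Δ1=-2, Δ2=3, Δ3=-1/3, Δ4=-1
row 1: diag=8, rhs=-24; c'=3/8, d'=-3
row 2: denom=10−3·3/8=71/8; d'=(30−3·-3)/(71/8)=312/71
row 3: denom=10−2·16/71=678/71; d'=(-20−2·312/71)/(678/71)=-1022/339
row 4: denom=10−3·71/226=2047/226; d'=(-4−3·-1022/339)/(2047/226)=1140/2047
back: M4=1140/2047
back: M3=-1022/339−71/226·1140/2047=-19588/6141
back: M2=312/71−16/71·-19588/6141=31400/6141
back: M1=-3−3/8·31400/6141=-10066/2047
M: M0=0, M1=-10066/2047, M2=31400/6141, M3=-19588/6141, M4=1140/2047, M5=0
seg 0: a=3, c=M0/2=0, d=(M1−M0)/(6·1)=-5033/6141, b=Δ0−h0·(2M0+M1)/6=17315/6141
seg 1: a=5, c=M1/2=-5033/2047, d=(M2−M1)/(6·3)=30799/55269, b=Δ1−h1·(2M1+M2)/6=2216/6141
seg 2: a=-1, c=M2/2=15700/6141, d=(M3−M2)/(6·2)=-4249/6141, b=Δ2−h2·(2M2+M3)/6=4019/6141
seg 3: a=5, c=M3/2=-9794/6141, d=(M4−M3)/(6·3)=11504/55269, b=Δ3−h3·(2M3+M4)/6=5277/2047
seg 4: a=4, c=M4/2=570/2047, d=(M5−M4)/(6·2)=-95/2047, b=Δ4−h4·(2M4+M5)/6=-2807/2047
t_q=5/2 → seg 1, τ=3/2; S=5+2216/6141·τ+-5033/2047·τ²+30799/55269·τ³=30949/16376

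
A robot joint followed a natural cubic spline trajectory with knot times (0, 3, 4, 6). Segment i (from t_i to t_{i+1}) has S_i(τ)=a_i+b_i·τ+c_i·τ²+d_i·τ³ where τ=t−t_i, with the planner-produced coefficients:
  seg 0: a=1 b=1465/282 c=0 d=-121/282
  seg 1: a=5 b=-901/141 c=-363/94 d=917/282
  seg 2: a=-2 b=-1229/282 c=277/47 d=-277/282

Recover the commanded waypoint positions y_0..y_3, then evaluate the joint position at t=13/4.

y_0=1 y_1=5 y_2=-2 y_3=5
S(13/4) = 19323/6016

y_0 = S_0(0) = a_0 = 1
y_1 = S_1(0) = a_1 = 5
y_2 = S_2(0) = a_2 = -2
y_3 = S_2(2) = 5
t_q=13/4 is in segment 1 (τ=1/4); S_1(τ)=19323/6016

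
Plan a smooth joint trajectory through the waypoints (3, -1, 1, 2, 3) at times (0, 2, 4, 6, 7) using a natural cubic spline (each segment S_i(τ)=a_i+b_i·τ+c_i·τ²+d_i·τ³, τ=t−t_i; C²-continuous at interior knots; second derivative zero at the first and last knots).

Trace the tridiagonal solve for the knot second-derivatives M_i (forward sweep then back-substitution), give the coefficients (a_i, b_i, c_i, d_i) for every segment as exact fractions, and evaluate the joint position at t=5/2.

  seg 0: a=3 b=-117/41 c=0 d=35/164
  seg 1: a=-1 b=-12/41 c=105/82 d=-13/41
  seg 2: a=1 b=42/41 c=-51/82 d=59/328
  seg 3: a=2 b=57/82 c=75/164 d=-25/164
S(5/2) = -71/82

Δ: Δ0=-2, Δ1=1, Δ2=1/2, Δ3=1
row 1: diag=8, rhs=18; c'=1/4, d'=9/4
row 2: denom=8−2·1/4=15/2; d'=(-3−2·9/4)/(15/2)=-1
row 3: denom=6−2·4/15=82/15; d'=(3−2·-1)/(82/15)=75/82
back: M3=75/82
back: M2=-1−4/15·75/82=-51/41
back: M1=9/4−1/4·-51/41=105/41
M: M0=0, M1=105/41, M2=-51/41, M3=75/82, M4=0
seg 0: a=3, c=M0/2=0, d=(M1−M0)/(6·2)=35/164, b=Δ0−h0·(2M0+M1)/6=-117/41
seg 1: a=-1, c=M1/2=105/82, d=(M2−M1)/(6·2)=-13/41, b=Δ1−h1·(2M1+M2)/6=-12/41
seg 2: a=1, c=M2/2=-51/82, d=(M3−M2)/(6·2)=59/328, b=Δ2−h2·(2M2+M3)/6=42/41
seg 3: a=2, c=M3/2=75/164, d=(M4−M3)/(6·1)=-25/164, b=Δ3−h3·(2M3+M4)/6=57/82
t_q=5/2 → seg 1, τ=1/2; S=-1+-12/41·τ+105/82·τ²+-13/41·τ³=-71/82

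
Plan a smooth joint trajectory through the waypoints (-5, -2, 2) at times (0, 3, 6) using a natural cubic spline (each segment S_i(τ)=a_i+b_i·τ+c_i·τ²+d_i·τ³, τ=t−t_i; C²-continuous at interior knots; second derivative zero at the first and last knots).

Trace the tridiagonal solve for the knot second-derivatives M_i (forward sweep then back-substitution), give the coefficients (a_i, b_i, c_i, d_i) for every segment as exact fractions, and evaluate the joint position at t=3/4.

Δ: Δ0=1, Δ1=4/3
row 1: diag=12, rhs=2; c'=1/4, d'=1/6
back: M1=1/6
M: M0=0, M1=1/6, M2=0
seg 0: a=-5, c=M0/2=0, d=(M1−M0)/(6·3)=1/108, b=Δ0−h0·(2M0+M1)/6=11/12
seg 1: a=-2, c=M1/2=1/12, d=(M2−M1)/(6·3)=-1/108, b=Δ1−h1·(2M1+M2)/6=7/6
t_q=3/4 → seg 0, τ=3/4; S=-5+11/12·τ+0·τ²+1/108·τ³=-1103/256

  seg 0: a=-5 b=11/12 c=0 d=1/108
  seg 1: a=-2 b=7/6 c=1/12 d=-1/108
S(3/4) = -1103/256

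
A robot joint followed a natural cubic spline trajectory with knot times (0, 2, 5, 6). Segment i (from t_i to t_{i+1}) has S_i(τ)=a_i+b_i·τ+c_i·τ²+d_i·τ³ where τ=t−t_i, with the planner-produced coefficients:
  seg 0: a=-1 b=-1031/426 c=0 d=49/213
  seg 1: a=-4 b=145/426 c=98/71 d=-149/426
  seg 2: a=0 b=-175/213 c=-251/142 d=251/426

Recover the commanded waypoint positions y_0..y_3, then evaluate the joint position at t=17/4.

y_0 = S_0(0) = a_0 = -1
y_1 = S_1(0) = a_1 = -4
y_2 = S_2(0) = a_2 = 0
y_3 = S_2(1) = -2
t_q=17/4 is in segment 1 (τ=9/4); S_1(τ)=-2095/9088

y_0=-1 y_1=-4 y_2=0 y_3=-2
S(17/4) = -2095/9088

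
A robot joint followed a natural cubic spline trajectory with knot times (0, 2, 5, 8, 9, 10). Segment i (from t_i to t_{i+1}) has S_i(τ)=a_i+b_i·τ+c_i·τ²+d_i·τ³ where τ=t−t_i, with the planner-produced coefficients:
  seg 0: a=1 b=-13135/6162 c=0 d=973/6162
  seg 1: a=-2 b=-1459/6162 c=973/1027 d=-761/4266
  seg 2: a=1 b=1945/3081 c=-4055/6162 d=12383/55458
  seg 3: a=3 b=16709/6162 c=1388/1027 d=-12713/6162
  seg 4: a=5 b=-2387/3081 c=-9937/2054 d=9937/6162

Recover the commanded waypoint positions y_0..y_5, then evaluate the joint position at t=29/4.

y_0 = S_0(0) = a_0 = 1
y_1 = S_1(0) = a_1 = -2
y_2 = S_2(0) = a_2 = 1
y_3 = S_3(0) = a_3 = 3
y_4 = S_4(0) = a_4 = 5
y_5 = S_4(1) = 1
t_q=29/4 is in segment 2 (τ=9/4); S_2(τ)=214577/131456

y_0=1 y_1=-2 y_2=1 y_3=3 y_4=5 y_5=1
S(29/4) = 214577/131456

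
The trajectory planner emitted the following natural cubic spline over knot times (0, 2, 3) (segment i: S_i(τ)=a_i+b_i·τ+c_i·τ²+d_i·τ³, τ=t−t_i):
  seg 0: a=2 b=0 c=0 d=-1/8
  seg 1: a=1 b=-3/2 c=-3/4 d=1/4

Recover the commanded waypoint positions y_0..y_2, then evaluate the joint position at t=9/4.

y_0 = S_0(0) = a_0 = 2
y_1 = S_1(0) = a_1 = 1
y_2 = S_1(1) = -1
t_q=9/4 is in segment 1 (τ=1/4); S_1(τ)=149/256

y_0=2 y_1=1 y_2=-1
S(9/4) = 149/256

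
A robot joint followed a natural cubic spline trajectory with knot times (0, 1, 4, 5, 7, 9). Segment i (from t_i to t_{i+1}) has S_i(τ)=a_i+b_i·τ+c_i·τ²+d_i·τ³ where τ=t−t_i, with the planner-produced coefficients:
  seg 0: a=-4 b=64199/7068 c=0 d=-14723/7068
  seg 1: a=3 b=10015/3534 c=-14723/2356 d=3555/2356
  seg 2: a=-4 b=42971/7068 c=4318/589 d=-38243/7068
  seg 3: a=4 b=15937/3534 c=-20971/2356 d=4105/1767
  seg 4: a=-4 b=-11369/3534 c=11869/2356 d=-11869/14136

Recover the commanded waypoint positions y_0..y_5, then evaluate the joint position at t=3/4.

y_0=-4 y_1=3 y_2=-4 y_3=4 y_4=-4 y_5=3
S(3/4) = 291541/150784

y_0 = S_0(0) = a_0 = -4
y_1 = S_1(0) = a_1 = 3
y_2 = S_2(0) = a_2 = -4
y_3 = S_3(0) = a_3 = 4
y_4 = S_4(0) = a_4 = -4
y_5 = S_4(2) = 3
t_q=3/4 is in segment 0 (τ=3/4); S_0(τ)=291541/150784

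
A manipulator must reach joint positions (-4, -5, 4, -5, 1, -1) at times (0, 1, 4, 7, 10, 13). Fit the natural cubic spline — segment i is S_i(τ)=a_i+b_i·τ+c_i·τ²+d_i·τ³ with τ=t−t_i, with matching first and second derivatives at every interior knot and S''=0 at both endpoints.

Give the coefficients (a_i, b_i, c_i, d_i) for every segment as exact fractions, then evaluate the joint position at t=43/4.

  seg 0: a=-4 b=-2219/1209 c=0 d=1010/1209
  seg 1: a=-5 b=811/1209 c=1010/403 d=-6274/10881
  seg 2: a=4 b=13/93 c=-3244/1209 d=5936/10881
  seg 3: a=-5 b=-1487/1209 c=2692/1209 d=-4171/10881
  seg 4: a=1 b=2152/1209 c=-493/403 d=493/3627
S(43/4) = 43955/25792

Δ: Δ0=-1, Δ1=3, Δ2=-3, Δ3=2, Δ4=-2/3
row 1: diag=8, rhs=24; c'=3/8, d'=3
row 2: denom=12−3·3/8=87/8; d'=(-36−3·3)/(87/8)=-120/29
row 3: denom=12−3·8/29=324/29; d'=(30−3·-120/29)/(324/29)=205/54
row 4: denom=12−3·29/108=403/36; d'=(-16−3·205/54)/(403/36)=-986/403
back: M4=-986/403
back: M3=205/54−29/108·-986/403=5384/1209
back: M2=-120/29−8/29·5384/1209=-6488/1209
back: M1=3−3/8·-6488/1209=2020/403
M: M0=0, M1=2020/403, M2=-6488/1209, M3=5384/1209, M4=-986/403, M5=0
seg 0: a=-4, c=M0/2=0, d=(M1−M0)/(6·1)=1010/1209, b=Δ0−h0·(2M0+M1)/6=-2219/1209
seg 1: a=-5, c=M1/2=1010/403, d=(M2−M1)/(6·3)=-6274/10881, b=Δ1−h1·(2M1+M2)/6=811/1209
seg 2: a=4, c=M2/2=-3244/1209, d=(M3−M2)/(6·3)=5936/10881, b=Δ2−h2·(2M2+M3)/6=13/93
seg 3: a=-5, c=M3/2=2692/1209, d=(M4−M3)/(6·3)=-4171/10881, b=Δ3−h3·(2M3+M4)/6=-1487/1209
seg 4: a=1, c=M4/2=-493/403, d=(M5−M4)/(6·3)=493/3627, b=Δ4−h4·(2M4+M5)/6=2152/1209
t_q=43/4 → seg 4, τ=3/4; S=1+2152/1209·τ+-493/403·τ²+493/3627·τ³=43955/25792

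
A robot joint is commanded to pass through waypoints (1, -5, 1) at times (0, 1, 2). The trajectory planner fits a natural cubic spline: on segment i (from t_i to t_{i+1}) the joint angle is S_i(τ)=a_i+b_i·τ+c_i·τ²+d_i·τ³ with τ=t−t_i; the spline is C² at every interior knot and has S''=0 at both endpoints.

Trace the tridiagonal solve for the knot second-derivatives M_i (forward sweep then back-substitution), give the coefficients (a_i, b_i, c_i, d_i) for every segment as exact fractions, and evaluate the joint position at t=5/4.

  seg 0: a=1 b=-9 c=0 d=3
  seg 1: a=-5 b=0 c=9 d=-3
S(5/4) = -287/64

Δ: Δ0=-6, Δ1=6
row 1: diag=4, rhs=72; c'=1/4, d'=18
back: M1=18
M: M0=0, M1=18, M2=0
seg 0: a=1, c=M0/2=0, d=(M1−M0)/(6·1)=3, b=Δ0−h0·(2M0+M1)/6=-9
seg 1: a=-5, c=M1/2=9, d=(M2−M1)/(6·1)=-3, b=Δ1−h1·(2M1+M2)/6=0
t_q=5/4 → seg 1, τ=1/4; S=-5+0·τ+9·τ²+-3·τ³=-287/64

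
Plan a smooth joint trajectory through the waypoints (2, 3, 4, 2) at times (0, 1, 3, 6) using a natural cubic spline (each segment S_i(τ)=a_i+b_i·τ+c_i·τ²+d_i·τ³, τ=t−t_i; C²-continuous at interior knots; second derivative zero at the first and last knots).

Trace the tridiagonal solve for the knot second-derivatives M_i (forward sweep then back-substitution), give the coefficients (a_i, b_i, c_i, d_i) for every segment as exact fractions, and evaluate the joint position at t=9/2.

Δ: Δ0=1, Δ1=1/2, Δ2=-2/3
row 1: diag=6, rhs=-3; c'=1/3, d'=-1/2
row 2: denom=10−2·1/3=28/3; d'=(-7−2·-1/2)/(28/3)=-9/14
back: M2=-9/14
back: M1=-1/2−1/3·-9/14=-2/7
M: M0=0, M1=-2/7, M2=-9/14, M3=0
seg 0: a=2, c=M0/2=0, d=(M1−M0)/(6·1)=-1/21, b=Δ0−h0·(2M0+M1)/6=22/21
seg 1: a=3, c=M1/2=-1/7, d=(M2−M1)/(6·2)=-5/168, b=Δ1−h1·(2M1+M2)/6=19/21
seg 2: a=4, c=M2/2=-9/28, d=(M3−M2)/(6·3)=1/28, b=Δ2−h2·(2M2+M3)/6=-1/42
t_q=9/2 → seg 2, τ=3/2; S=4+-1/42·τ+-9/28·τ²+1/28·τ³=753/224

  seg 0: a=2 b=22/21 c=0 d=-1/21
  seg 1: a=3 b=19/21 c=-1/7 d=-5/168
  seg 2: a=4 b=-1/42 c=-9/28 d=1/28
S(9/2) = 753/224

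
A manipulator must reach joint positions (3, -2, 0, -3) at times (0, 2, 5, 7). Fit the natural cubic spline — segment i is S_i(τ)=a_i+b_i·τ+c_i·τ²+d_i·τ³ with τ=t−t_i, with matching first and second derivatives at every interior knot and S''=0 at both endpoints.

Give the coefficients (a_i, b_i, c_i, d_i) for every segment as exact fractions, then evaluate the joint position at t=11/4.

  seg 0: a=3 b=-1823/546 c=0 d=229/1092
  seg 1: a=-2 b=-449/546 c=229/182 d=-16/63
  seg 2: a=0 b=-71/546 c=-187/182 d=187/1092
S(11/4) = -5871/2912

Δ: Δ0=-5/2, Δ1=2/3, Δ2=-3/2
row 1: diag=10, rhs=19; c'=3/10, d'=19/10
row 2: denom=10−3·3/10=91/10; d'=(-13−3·19/10)/(91/10)=-187/91
back: M2=-187/91
back: M1=19/10−3/10·-187/91=229/91
M: M0=0, M1=229/91, M2=-187/91, M3=0
seg 0: a=3, c=M0/2=0, d=(M1−M0)/(6·2)=229/1092, b=Δ0−h0·(2M0+M1)/6=-1823/546
seg 1: a=-2, c=M1/2=229/182, d=(M2−M1)/(6·3)=-16/63, b=Δ1−h1·(2M1+M2)/6=-449/546
seg 2: a=0, c=M2/2=-187/182, d=(M3−M2)/(6·2)=187/1092, b=Δ2−h2·(2M2+M3)/6=-71/546
t_q=11/4 → seg 1, τ=3/4; S=-2+-449/546·τ+229/182·τ²+-16/63·τ³=-5871/2912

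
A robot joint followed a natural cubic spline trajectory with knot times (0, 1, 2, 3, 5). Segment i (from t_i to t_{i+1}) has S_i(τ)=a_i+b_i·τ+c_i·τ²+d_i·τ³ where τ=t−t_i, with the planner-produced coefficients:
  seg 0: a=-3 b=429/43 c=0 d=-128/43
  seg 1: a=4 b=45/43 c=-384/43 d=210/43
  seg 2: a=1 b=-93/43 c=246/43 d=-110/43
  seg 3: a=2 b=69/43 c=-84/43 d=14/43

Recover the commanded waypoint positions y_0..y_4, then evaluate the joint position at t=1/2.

y_0=-3 y_1=4 y_2=1 y_3=2 y_4=0
S(1/2) = 139/86

y_0 = S_0(0) = a_0 = -3
y_1 = S_1(0) = a_1 = 4
y_2 = S_2(0) = a_2 = 1
y_3 = S_3(0) = a_3 = 2
y_4 = S_3(2) = 0
t_q=1/2 is in segment 0 (τ=1/2); S_0(τ)=139/86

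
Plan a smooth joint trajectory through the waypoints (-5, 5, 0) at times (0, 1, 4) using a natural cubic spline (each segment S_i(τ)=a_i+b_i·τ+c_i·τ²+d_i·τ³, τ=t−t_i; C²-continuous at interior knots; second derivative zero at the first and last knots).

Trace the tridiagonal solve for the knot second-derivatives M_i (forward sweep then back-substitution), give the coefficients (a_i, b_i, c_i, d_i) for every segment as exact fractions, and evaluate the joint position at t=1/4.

Δ: Δ0=10, Δ1=-5/3
row 1: diag=8, rhs=-70; c'=3/8, d'=-35/4
back: M1=-35/4
M: M0=0, M1=-35/4, M2=0
seg 0: a=-5, c=M0/2=0, d=(M1−M0)/(6·1)=-35/24, b=Δ0−h0·(2M0+M1)/6=275/24
seg 1: a=5, c=M1/2=-35/8, d=(M2−M1)/(6·3)=35/72, b=Δ1−h1·(2M1+M2)/6=85/12
t_q=1/4 → seg 0, τ=1/4; S=-5+275/24·τ+0·τ²+-35/24·τ³=-1105/512

  seg 0: a=-5 b=275/24 c=0 d=-35/24
  seg 1: a=5 b=85/12 c=-35/8 d=35/72
S(1/4) = -1105/512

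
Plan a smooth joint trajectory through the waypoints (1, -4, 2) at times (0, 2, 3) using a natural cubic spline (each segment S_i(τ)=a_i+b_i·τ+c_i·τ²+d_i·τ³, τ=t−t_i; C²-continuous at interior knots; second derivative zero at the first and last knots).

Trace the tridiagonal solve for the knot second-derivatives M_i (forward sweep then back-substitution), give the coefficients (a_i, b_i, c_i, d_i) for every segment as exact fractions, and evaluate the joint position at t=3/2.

Δ: Δ0=-5/2, Δ1=6
row 1: diag=6, rhs=51; c'=1/6, d'=17/2
back: M1=17/2
M: M0=0, M1=17/2, M2=0
seg 0: a=1, c=M0/2=0, d=(M1−M0)/(6·2)=17/24, b=Δ0−h0·(2M0+M1)/6=-16/3
seg 1: a=-4, c=M1/2=17/4, d=(M2−M1)/(6·1)=-17/12, b=Δ1−h1·(2M1+M2)/6=19/6
t_q=3/2 → seg 0, τ=3/2; S=1+-16/3·τ+0·τ²+17/24·τ³=-295/64

  seg 0: a=1 b=-16/3 c=0 d=17/24
  seg 1: a=-4 b=19/6 c=17/4 d=-17/12
S(3/2) = -295/64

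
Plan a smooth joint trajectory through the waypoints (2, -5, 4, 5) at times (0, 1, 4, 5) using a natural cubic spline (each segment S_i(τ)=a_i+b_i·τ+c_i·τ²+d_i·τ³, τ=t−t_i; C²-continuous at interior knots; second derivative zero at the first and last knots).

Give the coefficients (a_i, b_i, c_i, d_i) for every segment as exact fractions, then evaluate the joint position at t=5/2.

  seg 0: a=2 b=-471/55 c=0 d=86/55
  seg 1: a=-5 b=-213/55 c=258/55 d=-4/5
  seg 2: a=4 b=147/55 c=-138/55 d=46/55
S(5/2) = -65/22

Δ: Δ0=-7, Δ1=3, Δ2=1
row 1: diag=8, rhs=60; c'=3/8, d'=15/2
row 2: denom=8−3·3/8=55/8; d'=(-12−3·15/2)/(55/8)=-276/55
back: M2=-276/55
back: M1=15/2−3/8·-276/55=516/55
M: M0=0, M1=516/55, M2=-276/55, M3=0
seg 0: a=2, c=M0/2=0, d=(M1−M0)/(6·1)=86/55, b=Δ0−h0·(2M0+M1)/6=-471/55
seg 1: a=-5, c=M1/2=258/55, d=(M2−M1)/(6·3)=-4/5, b=Δ1−h1·(2M1+M2)/6=-213/55
seg 2: a=4, c=M2/2=-138/55, d=(M3−M2)/(6·1)=46/55, b=Δ2−h2·(2M2+M3)/6=147/55
t_q=5/2 → seg 1, τ=3/2; S=-5+-213/55·τ+258/55·τ²+-4/5·τ³=-65/22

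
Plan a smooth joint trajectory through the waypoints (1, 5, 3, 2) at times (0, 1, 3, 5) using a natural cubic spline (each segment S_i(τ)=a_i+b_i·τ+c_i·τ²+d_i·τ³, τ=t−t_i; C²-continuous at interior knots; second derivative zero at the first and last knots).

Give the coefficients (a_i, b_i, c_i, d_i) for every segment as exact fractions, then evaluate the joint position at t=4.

  seg 0: a=1 b=217/44 c=0 d=-41/44
  seg 1: a=5 b=47/22 c=-123/44 d=27/44
  seg 2: a=3 b=-37/22 c=39/44 d=-13/88
S(4) = 181/88

Δ: Δ0=4, Δ1=-1, Δ2=-1/2
row 1: diag=6, rhs=-30; c'=1/3, d'=-5
row 2: denom=8−2·1/3=22/3; d'=(3−2·-5)/(22/3)=39/22
back: M2=39/22
back: M1=-5−1/3·39/22=-123/22
M: M0=0, M1=-123/22, M2=39/22, M3=0
seg 0: a=1, c=M0/2=0, d=(M1−M0)/(6·1)=-41/44, b=Δ0−h0·(2M0+M1)/6=217/44
seg 1: a=5, c=M1/2=-123/44, d=(M2−M1)/(6·2)=27/44, b=Δ1−h1·(2M1+M2)/6=47/22
seg 2: a=3, c=M2/2=39/44, d=(M3−M2)/(6·2)=-13/88, b=Δ2−h2·(2M2+M3)/6=-37/22
t_q=4 → seg 2, τ=1; S=3+-37/22·τ+39/44·τ²+-13/88·τ³=181/88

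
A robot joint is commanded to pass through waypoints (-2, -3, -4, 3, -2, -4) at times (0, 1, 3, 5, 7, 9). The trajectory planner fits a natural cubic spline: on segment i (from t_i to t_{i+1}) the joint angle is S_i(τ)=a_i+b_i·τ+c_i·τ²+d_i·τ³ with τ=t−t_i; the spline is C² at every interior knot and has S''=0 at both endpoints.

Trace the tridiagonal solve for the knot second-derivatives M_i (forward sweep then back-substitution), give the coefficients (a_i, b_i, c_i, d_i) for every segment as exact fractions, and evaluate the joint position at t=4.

Δ: Δ0=-1, Δ1=-1/2, Δ2=7/2, Δ3=-5/2, Δ4=-1
row 1: diag=6, rhs=3; c'=1/3, d'=1/2
row 2: denom=8−2·1/3=22/3; d'=(24−2·1/2)/(22/3)=69/22
row 3: denom=8−2·3/11=82/11; d'=(-36−2·69/22)/(82/11)=-465/82
row 4: denom=8−2·11/41=306/41; d'=(9−2·-465/82)/(306/41)=139/51
back: M4=139/51
back: M3=-465/82−11/41·139/51=-653/102
back: M2=69/22−3/11·-653/102=83/17
back: M1=1/2−1/3·83/17=-115/102
M: M0=0, M1=-115/102, M2=83/17, M3=-653/102, M4=139/51, M5=0
seg 0: a=-2, c=M0/2=0, d=(M1−M0)/(6·1)=-115/612, b=Δ0−h0·(2M0+M1)/6=-497/612
seg 1: a=-3, c=M1/2=-115/204, d=(M2−M1)/(6·2)=613/1224, b=Δ1−h1·(2M1+M2)/6=-421/306
seg 2: a=-4, c=M2/2=83/34, d=(M3−M2)/(6·2)=-1151/1224, b=Δ2−h2·(2M2+M3)/6=364/153
seg 3: a=3, c=M3/2=-653/204, d=(M4−M3)/(6·2)=931/1224, b=Δ3−h3·(2M3+M4)/6=263/306
seg 4: a=-2, c=M4/2=139/102, d=(M5−M4)/(6·2)=-139/612, b=Δ4−h4·(2M4+M5)/6=-431/153
t_q=4 → seg 2, τ=1; S=-4+364/153·τ+83/34·τ²+-1151/1224·τ³=-49/408

  seg 0: a=-2 b=-497/612 c=0 d=-115/612
  seg 1: a=-3 b=-421/306 c=-115/204 d=613/1224
  seg 2: a=-4 b=364/153 c=83/34 d=-1151/1224
  seg 3: a=3 b=263/306 c=-653/204 d=931/1224
  seg 4: a=-2 b=-431/153 c=139/102 d=-139/612
S(4) = -49/408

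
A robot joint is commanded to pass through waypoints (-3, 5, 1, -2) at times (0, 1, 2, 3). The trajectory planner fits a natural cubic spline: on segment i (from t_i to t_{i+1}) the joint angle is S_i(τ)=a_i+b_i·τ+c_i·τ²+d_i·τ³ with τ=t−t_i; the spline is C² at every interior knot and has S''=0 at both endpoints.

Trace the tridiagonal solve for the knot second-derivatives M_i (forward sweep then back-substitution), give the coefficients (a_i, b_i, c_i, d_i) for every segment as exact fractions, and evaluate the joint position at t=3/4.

  seg 0: a=-3 b=169/15 c=0 d=-49/15
  seg 1: a=5 b=22/15 c=-49/5 d=13/3
  seg 2: a=1 b=-77/15 c=16/5 d=-16/15
S(3/4) = 1303/320

Δ: Δ0=8, Δ1=-4, Δ2=-3
row 1: diag=4, rhs=-72; c'=1/4, d'=-18
row 2: denom=4−1·1/4=15/4; d'=(6−1·-18)/(15/4)=32/5
back: M2=32/5
back: M1=-18−1/4·32/5=-98/5
M: M0=0, M1=-98/5, M2=32/5, M3=0
seg 0: a=-3, c=M0/2=0, d=(M1−M0)/(6·1)=-49/15, b=Δ0−h0·(2M0+M1)/6=169/15
seg 1: a=5, c=M1/2=-49/5, d=(M2−M1)/(6·1)=13/3, b=Δ1−h1·(2M1+M2)/6=22/15
seg 2: a=1, c=M2/2=16/5, d=(M3−M2)/(6·1)=-16/15, b=Δ2−h2·(2M2+M3)/6=-77/15
t_q=3/4 → seg 0, τ=3/4; S=-3+169/15·τ+0·τ²+-49/15·τ³=1303/320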